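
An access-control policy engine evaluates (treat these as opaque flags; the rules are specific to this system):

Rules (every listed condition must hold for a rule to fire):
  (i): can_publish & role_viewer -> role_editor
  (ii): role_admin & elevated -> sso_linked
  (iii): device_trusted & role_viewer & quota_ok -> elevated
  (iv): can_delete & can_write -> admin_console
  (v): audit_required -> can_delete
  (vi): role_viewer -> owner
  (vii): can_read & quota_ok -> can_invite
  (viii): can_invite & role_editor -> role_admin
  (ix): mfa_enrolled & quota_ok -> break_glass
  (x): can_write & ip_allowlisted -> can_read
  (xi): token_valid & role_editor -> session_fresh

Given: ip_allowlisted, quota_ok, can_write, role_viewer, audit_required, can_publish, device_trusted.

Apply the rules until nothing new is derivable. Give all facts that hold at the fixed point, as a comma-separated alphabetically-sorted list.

Round 1 — (i), (iii), (v), (vi), (x), derive role_editor, elevated, can_delete, owner, can_read.
Round 2 — (iv), (vii), derive admin_console, can_invite.
Round 3 — (viii), derive role_admin.
Round 4 — (ii), derive sso_linked.

admin_console, audit_required, can_delete, can_invite, can_publish, can_read, can_write, device_trusted, elevated, ip_allowlisted, owner, quota_ok, role_admin, role_editor, role_viewer, sso_linked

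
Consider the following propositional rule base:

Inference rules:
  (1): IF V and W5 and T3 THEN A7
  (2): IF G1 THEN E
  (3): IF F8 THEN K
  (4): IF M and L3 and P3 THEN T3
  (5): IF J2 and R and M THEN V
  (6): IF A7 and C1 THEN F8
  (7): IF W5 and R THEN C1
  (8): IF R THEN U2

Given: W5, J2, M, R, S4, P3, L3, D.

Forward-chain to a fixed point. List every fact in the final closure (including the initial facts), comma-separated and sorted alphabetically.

A7, C1, D, F8, J2, K, L3, M, P3, R, S4, T3, U2, V, W5

Round 1 fires (4), (5), (7), (8), giving T3, V, C1, U2.
Round 2 fires (1), giving A7.
Round 3 fires (6), giving F8.
Round 4 fires (3), giving K.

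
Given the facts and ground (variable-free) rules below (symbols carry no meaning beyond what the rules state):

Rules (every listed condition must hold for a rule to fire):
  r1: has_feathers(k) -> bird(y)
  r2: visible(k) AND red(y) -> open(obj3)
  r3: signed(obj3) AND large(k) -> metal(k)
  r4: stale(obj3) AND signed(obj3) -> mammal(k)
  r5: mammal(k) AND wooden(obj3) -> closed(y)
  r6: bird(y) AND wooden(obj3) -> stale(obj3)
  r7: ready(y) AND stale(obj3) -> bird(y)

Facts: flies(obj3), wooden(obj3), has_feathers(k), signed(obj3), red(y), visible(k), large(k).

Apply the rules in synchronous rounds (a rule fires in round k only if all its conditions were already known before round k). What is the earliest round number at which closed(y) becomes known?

Round 1 — r1, r2, r3, derive bird(y), open(obj3), metal(k).
Round 2 — r6, derive stale(obj3).
Round 3 — r4, derive mammal(k).
Round 4 — r5, derive closed(y).
closed(y) first appears in round 4.

4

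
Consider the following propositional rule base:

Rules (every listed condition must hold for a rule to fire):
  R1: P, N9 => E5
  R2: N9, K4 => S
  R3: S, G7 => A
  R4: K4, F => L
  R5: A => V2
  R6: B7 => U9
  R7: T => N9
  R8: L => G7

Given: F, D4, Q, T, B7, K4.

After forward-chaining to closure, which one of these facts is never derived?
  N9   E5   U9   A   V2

Round 1 — R4, R6, R7, derive L, U9, N9.
Round 2 — R2, R8, derive S, G7.
Round 3 — R3, derive A.
Round 4 — R5, derive V2.
Derived: U9 (round 1), N9 (round 1), V2 (round 4), A (round 3). E5 never appears in any round.

E5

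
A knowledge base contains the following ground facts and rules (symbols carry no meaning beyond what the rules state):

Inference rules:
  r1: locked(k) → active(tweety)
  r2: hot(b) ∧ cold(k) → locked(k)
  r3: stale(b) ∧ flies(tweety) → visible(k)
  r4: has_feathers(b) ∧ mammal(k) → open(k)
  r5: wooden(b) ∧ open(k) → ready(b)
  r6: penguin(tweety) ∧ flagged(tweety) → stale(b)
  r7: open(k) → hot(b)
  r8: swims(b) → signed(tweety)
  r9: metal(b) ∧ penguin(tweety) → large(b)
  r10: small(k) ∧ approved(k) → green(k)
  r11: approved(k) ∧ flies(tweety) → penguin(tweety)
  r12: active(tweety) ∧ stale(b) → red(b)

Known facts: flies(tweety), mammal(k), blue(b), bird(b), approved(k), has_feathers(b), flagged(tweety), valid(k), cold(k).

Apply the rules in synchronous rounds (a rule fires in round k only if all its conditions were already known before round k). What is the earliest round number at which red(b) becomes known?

5

Round 1 fires r4, r11, giving open(k), penguin(tweety).
Round 2 fires r6, r7, giving stale(b), hot(b).
Round 3 fires r2, r3, giving locked(k), visible(k).
Round 4 fires r1, giving active(tweety).
Round 5 fires r12, giving red(b).
red(b) first appears in round 5.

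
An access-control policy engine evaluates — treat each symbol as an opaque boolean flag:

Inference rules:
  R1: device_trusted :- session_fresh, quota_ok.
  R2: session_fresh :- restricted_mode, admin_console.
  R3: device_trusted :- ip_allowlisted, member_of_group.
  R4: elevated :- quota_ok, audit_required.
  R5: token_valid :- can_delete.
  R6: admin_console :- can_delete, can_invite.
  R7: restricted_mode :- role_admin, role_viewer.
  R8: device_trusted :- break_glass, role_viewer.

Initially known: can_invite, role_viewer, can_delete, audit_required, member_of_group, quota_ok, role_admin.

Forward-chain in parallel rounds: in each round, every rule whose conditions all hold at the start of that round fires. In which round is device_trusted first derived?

Round 1: R4 [elevated :- quota_ok, audit_required.]; R5 [token_valid :- can_delete.]; R6 [admin_console :- can_delete, can_invite.]; R7 [restricted_mode :- role_admin, role_viewer.]. Adds elevated, token_valid, admin_console, restricted_mode.
Round 2: R2 [session_fresh :- restricted_mode, admin_console.]. Adds session_fresh.
Round 3: R1 [device_trusted :- session_fresh, quota_ok.]. Adds device_trusted.
device_trusted first appears in round 3.

3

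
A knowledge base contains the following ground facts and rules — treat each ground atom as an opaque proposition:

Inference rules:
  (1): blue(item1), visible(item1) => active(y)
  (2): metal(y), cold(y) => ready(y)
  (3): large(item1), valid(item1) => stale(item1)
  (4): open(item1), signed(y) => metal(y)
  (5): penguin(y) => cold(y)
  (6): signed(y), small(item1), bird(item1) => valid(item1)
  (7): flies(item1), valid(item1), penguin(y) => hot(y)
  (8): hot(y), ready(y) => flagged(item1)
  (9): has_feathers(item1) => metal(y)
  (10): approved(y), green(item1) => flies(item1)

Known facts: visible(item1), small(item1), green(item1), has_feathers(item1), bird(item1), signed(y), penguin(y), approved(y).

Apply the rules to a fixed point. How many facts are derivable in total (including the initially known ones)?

Round 1: (5) [penguin(y) => cold(y)]; (6) [signed(y), small(item1), bird(item1) => valid(item1)]; (9) [has_feathers(item1) => metal(y)]; (10) [approved(y), green(item1) => flies(item1)]. Adds cold(y), valid(item1), metal(y), flies(item1).
Round 2: (2) [metal(y), cold(y) => ready(y)]; (7) [flies(item1), valid(item1), penguin(y) => hot(y)]. Adds ready(y), hot(y).
Round 3: (8) [hot(y), ready(y) => flagged(item1)]. Adds flagged(item1).
Closure: {approved(y), bird(item1), cold(y), flagged(item1), flies(item1), green(item1), has_feathers(item1), hot(y), metal(y), penguin(y), ready(y), signed(y), small(item1), valid(item1), visible(item1)} — 15 facts.

15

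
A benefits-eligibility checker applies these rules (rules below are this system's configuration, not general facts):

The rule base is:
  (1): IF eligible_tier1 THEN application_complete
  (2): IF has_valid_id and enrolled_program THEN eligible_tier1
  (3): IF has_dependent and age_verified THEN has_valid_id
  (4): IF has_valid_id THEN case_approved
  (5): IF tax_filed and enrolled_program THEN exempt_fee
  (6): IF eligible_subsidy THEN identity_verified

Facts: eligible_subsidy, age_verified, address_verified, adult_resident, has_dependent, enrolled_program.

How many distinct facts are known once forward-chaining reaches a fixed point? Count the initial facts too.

11

Round 1 — (3), (6), derive has_valid_id, identity_verified.
Round 2 — (2), (4), derive eligible_tier1, case_approved.
Round 3 — (1), derive application_complete.
Closure: {address_verified, adult_resident, age_verified, application_complete, case_approved, eligible_subsidy, eligible_tier1, enrolled_program, has_dependent, has_valid_id, identity_verified} — 11 facts.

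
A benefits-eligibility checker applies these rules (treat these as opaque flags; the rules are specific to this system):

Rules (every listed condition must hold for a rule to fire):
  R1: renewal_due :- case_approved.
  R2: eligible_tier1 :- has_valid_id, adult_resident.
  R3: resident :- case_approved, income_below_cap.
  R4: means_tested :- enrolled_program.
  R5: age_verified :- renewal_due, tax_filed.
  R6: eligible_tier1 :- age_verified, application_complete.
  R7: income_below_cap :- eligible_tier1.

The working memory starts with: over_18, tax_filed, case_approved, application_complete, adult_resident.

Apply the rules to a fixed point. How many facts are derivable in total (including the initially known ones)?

Round 1 fires R1, giving renewal_due.
Round 2 fires R5, giving age_verified.
Round 3 fires R6, giving eligible_tier1.
Round 4 fires R7, giving income_below_cap.
Round 5 fires R3, giving resident.
Closure: {adult_resident, age_verified, application_complete, case_approved, eligible_tier1, income_below_cap, over_18, renewal_due, resident, tax_filed} — 10 facts.

10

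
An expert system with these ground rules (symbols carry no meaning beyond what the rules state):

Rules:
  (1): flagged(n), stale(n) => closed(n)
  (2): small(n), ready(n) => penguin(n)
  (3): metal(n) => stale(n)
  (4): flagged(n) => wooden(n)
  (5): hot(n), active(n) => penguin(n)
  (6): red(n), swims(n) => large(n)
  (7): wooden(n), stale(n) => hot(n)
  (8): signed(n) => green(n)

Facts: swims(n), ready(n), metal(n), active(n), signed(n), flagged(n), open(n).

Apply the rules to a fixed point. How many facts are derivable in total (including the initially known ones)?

13

Round 1: (3) [metal(n) => stale(n)]; (4) [flagged(n) => wooden(n)]; (8) [signed(n) => green(n)]. Adds stale(n), wooden(n), green(n).
Round 2: (1) [flagged(n), stale(n) => closed(n)]; (7) [wooden(n), stale(n) => hot(n)]. Adds closed(n), hot(n).
Round 3: (5) [hot(n), active(n) => penguin(n)]. Adds penguin(n).
Closure: {active(n), closed(n), flagged(n), green(n), hot(n), metal(n), open(n), penguin(n), ready(n), signed(n), stale(n), swims(n), wooden(n)} — 13 facts.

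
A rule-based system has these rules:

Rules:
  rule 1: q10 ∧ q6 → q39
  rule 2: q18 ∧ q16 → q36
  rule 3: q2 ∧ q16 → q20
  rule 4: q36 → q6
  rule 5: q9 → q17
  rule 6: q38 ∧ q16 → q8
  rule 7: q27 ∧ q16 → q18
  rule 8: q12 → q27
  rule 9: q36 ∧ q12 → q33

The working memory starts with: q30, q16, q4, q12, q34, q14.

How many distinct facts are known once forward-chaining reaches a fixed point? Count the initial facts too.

11

Round 1: rule 8 [q12 → q27]. Adds q27.
Round 2: rule 7 [q27 ∧ q16 → q18]. Adds q18.
Round 3: rule 2 [q18 ∧ q16 → q36]. Adds q36.
Round 4: rule 4 [q36 → q6]; rule 9 [q36 ∧ q12 → q33]. Adds q6, q33.
Closure: {q12, q14, q16, q18, q27, q30, q33, q34, q36, q4, q6} — 11 facts.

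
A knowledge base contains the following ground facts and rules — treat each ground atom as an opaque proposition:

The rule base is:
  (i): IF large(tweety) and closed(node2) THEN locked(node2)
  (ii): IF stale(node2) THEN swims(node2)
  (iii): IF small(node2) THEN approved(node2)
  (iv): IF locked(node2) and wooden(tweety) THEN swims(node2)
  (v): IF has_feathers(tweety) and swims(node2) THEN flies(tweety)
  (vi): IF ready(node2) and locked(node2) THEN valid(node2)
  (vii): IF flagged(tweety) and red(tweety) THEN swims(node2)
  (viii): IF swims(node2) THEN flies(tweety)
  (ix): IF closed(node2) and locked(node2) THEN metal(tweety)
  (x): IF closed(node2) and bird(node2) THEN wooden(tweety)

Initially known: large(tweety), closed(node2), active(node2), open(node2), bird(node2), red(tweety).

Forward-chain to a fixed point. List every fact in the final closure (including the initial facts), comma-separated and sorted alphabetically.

active(node2), bird(node2), closed(node2), flies(tweety), large(tweety), locked(node2), metal(tweety), open(node2), red(tweety), swims(node2), wooden(tweety)

Round 1: (i) [IF large(tweety) and closed(node2) THEN locked(node2)]; (x) [IF closed(node2) and bird(node2) THEN wooden(tweety)]. New: locked(node2), wooden(tweety).
Round 2: (iv) [IF locked(node2) and wooden(tweety) THEN swims(node2)]; (ix) [IF closed(node2) and locked(node2) THEN metal(tweety)]. New: swims(node2), metal(tweety).
Round 3: (viii) [IF swims(node2) THEN flies(tweety)]. New: flies(tweety).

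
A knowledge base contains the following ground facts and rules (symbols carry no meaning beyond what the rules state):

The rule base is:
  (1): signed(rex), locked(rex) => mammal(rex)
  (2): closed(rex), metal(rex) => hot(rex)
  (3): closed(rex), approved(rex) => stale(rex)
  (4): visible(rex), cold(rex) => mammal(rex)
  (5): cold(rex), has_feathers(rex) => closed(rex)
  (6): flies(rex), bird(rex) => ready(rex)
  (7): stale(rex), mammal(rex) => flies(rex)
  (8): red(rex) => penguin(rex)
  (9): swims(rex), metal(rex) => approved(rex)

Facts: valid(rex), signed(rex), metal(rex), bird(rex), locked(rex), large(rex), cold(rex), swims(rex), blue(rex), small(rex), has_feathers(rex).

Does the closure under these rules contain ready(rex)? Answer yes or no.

yes

Round 1: (1) [signed(rex), locked(rex) => mammal(rex)]; (5) [cold(rex), has_feathers(rex) => closed(rex)]; (9) [swims(rex), metal(rex) => approved(rex)]. Adds mammal(rex), closed(rex), approved(rex).
Round 2: (2) [closed(rex), metal(rex) => hot(rex)]; (3) [closed(rex), approved(rex) => stale(rex)]. Adds hot(rex), stale(rex).
Round 3: (7) [stale(rex), mammal(rex) => flies(rex)]. Adds flies(rex).
Round 4: (6) [flies(rex), bird(rex) => ready(rex)]. Adds ready(rex).
ready(rex) appears in round 4, so it is derivable.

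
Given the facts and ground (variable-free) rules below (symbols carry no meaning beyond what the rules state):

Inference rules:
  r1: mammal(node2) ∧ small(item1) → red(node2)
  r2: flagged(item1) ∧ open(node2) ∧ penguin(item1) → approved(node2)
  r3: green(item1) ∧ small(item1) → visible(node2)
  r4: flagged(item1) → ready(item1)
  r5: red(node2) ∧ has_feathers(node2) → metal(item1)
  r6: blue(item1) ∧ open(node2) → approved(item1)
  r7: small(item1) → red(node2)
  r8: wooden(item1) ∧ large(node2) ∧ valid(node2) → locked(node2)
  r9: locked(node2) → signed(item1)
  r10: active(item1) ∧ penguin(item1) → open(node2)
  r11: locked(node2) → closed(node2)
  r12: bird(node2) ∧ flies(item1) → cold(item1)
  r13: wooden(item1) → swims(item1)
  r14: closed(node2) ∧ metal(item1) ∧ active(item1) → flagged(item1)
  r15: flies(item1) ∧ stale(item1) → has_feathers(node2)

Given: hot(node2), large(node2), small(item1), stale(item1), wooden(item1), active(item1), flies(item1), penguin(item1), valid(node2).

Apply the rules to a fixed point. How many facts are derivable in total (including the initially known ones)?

Round 1 fires r7, r8, r10, r13, r15, giving red(node2), locked(node2), open(node2), swims(item1), has_feathers(node2).
Round 2 fires r5, r9, r11, giving metal(item1), signed(item1), closed(node2).
Round 3 fires r14, giving flagged(item1).
Round 4 fires r2, r4, giving approved(node2), ready(item1).
Closure: {active(item1), approved(node2), closed(node2), flagged(item1), flies(item1), has_feathers(node2), hot(node2), large(node2), locked(node2), metal(item1), open(node2), penguin(item1), ready(item1), red(node2), signed(item1), small(item1), stale(item1), swims(item1), valid(node2), wooden(item1)} — 20 facts.

20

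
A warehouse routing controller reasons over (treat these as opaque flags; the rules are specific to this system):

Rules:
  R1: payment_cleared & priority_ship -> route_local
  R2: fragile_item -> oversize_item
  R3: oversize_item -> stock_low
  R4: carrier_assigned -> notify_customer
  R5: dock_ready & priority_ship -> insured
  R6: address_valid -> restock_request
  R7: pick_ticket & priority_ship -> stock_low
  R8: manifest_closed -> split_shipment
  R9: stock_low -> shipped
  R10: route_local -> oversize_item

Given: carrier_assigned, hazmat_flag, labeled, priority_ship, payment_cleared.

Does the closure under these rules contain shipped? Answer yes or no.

Round 1 fires R1, R4, giving route_local, notify_customer.
Round 2 fires R10, giving oversize_item.
Round 3 fires R3, giving stock_low.
Round 4 fires R9, giving shipped.
shipped appears in round 4, so it is derivable.

yes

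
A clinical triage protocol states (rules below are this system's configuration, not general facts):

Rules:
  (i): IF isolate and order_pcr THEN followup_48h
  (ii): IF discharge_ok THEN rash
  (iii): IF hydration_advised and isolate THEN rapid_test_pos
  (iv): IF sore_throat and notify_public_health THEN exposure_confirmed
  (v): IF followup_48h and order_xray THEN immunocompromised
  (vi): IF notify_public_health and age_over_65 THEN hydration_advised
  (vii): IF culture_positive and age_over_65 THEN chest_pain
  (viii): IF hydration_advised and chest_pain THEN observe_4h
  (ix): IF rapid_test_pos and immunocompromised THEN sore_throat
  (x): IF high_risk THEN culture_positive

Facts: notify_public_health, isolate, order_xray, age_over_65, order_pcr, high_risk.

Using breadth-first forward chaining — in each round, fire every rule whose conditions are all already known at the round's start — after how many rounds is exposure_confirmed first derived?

[1] (i) [IF isolate and order_pcr THEN followup_48h]; (vi) [IF notify_public_health and age_over_65 THEN hydration_advised]; (x) [IF high_risk THEN culture_positive]. ⇒ new: followup_48h, hydration_advised, culture_positive.
[2] (iii) [IF hydration_advised and isolate THEN rapid_test_pos]; (v) [IF followup_48h and order_xray THEN immunocompromised]; (vii) [IF culture_positive and age_over_65 THEN chest_pain]. ⇒ new: rapid_test_pos, immunocompromised, chest_pain.
[3] (viii) [IF hydration_advised and chest_pain THEN observe_4h]; (ix) [IF rapid_test_pos and immunocompromised THEN sore_throat]. ⇒ new: observe_4h, sore_throat.
[4] (iv) [IF sore_throat and notify_public_health THEN exposure_confirmed]. ⇒ new: exposure_confirmed.
exposure_confirmed first appears in round 4.

4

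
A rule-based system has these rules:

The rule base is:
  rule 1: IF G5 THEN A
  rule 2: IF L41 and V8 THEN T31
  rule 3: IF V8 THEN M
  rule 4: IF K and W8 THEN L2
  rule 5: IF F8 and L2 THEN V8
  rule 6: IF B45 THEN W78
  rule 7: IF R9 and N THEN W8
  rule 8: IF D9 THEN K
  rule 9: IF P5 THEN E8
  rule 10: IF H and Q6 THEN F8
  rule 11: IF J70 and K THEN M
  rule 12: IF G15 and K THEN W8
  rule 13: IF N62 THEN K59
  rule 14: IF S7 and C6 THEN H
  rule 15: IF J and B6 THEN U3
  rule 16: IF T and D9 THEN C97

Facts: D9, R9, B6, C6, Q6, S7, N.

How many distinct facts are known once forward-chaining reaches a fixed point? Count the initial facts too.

Round 1 — rule 7, rule 8, rule 14, derive W8, K, H.
Round 2 — rule 4, rule 10, derive L2, F8.
Round 3 — rule 5, derive V8.
Round 4 — rule 3, derive M.
Closure: {B6, C6, D9, F8, H, K, L2, M, N, Q6, R9, S7, V8, W8} — 14 facts.

14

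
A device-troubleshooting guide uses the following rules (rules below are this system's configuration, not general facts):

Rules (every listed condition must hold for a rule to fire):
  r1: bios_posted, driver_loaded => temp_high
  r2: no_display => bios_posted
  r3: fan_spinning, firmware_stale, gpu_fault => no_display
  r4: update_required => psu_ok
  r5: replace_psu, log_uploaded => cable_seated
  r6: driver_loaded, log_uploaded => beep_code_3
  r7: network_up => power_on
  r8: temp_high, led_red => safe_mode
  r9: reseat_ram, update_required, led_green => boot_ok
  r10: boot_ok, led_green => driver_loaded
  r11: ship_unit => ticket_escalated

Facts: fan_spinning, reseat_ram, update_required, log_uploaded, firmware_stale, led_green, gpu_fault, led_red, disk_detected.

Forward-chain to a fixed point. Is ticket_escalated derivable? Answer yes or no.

Round 1: r3 [fan_spinning, firmware_stale, gpu_fault => no_display]; r4 [update_required => psu_ok]; r9 [reseat_ram, update_required, led_green => boot_ok]. Adds no_display, psu_ok, boot_ok.
Round 2: r2 [no_display => bios_posted]; r10 [boot_ok, led_green => driver_loaded]. Adds bios_posted, driver_loaded.
Round 3: r1 [bios_posted, driver_loaded => temp_high]; r6 [driver_loaded, log_uploaded => beep_code_3]. Adds temp_high, beep_code_3.
Round 4: r8 [temp_high, led_red => safe_mode]. Adds safe_mode.
Fixed point reached. ticket_escalated is concluded only by r11; r11 needs ship_unit (never derived).

no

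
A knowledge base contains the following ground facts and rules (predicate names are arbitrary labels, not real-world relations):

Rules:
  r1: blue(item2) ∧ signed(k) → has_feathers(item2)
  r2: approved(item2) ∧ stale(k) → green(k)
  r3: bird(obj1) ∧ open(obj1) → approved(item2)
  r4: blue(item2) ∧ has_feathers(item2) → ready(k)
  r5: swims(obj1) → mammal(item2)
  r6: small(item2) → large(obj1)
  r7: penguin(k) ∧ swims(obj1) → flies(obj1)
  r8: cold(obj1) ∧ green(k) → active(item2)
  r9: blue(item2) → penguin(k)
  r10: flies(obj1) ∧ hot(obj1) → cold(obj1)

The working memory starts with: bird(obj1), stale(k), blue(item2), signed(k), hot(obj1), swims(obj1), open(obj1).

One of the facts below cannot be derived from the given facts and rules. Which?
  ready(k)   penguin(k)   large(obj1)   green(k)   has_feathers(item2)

large(obj1)

Round 1 fires r1, r3, r5, r9, giving has_feathers(item2), approved(item2), mammal(item2), penguin(k).
Round 2 fires r2, r4, r7, giving green(k), ready(k), flies(obj1).
Round 3 fires r10, giving cold(obj1).
Round 4 fires r8, giving active(item2).
Derived: green(k) (round 2), penguin(k) (round 1), ready(k) (round 2), has_feathers(item2) (round 1). large(obj1) never appears in any round.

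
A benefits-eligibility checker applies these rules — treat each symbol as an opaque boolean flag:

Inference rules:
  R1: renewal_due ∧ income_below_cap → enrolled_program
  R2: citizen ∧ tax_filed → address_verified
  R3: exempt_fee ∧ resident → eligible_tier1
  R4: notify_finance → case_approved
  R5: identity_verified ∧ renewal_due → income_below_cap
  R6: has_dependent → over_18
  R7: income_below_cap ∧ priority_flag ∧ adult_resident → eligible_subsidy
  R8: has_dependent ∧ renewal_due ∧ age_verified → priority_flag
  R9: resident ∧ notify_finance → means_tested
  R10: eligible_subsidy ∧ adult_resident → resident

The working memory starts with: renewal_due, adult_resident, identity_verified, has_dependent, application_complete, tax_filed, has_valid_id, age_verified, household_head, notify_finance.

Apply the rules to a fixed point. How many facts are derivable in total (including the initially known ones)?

Round 1: R4 [notify_finance → case_approved]; R5 [identity_verified ∧ renewal_due → income_below_cap]; R6 [has_dependent → over_18]; R8 [has_dependent ∧ renewal_due ∧ age_verified → priority_flag]. New: case_approved, income_below_cap, over_18, priority_flag.
Round 2: R1 [renewal_due ∧ income_below_cap → enrolled_program]; R7 [income_below_cap ∧ priority_flag ∧ adult_resident → eligible_subsidy]. New: enrolled_program, eligible_subsidy.
Round 3: R10 [eligible_subsidy ∧ adult_resident → resident]. New: resident.
Round 4: R9 [resident ∧ notify_finance → means_tested]. New: means_tested.
Closure: {adult_resident, age_verified, application_complete, case_approved, eligible_subsidy, enrolled_program, has_dependent, has_valid_id, household_head, identity_verified, income_below_cap, means_tested, notify_finance, over_18, priority_flag, renewal_due, resident, tax_filed} — 18 facts.

18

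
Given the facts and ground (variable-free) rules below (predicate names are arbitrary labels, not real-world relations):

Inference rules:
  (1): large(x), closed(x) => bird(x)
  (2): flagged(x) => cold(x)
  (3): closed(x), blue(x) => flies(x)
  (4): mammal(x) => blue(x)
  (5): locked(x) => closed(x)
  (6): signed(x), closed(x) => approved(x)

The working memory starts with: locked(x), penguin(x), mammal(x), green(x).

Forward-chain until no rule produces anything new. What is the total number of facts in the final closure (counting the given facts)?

Round 1: (4) [mammal(x) => blue(x)]; (5) [locked(x) => closed(x)]. Adds blue(x), closed(x).
Round 2: (3) [closed(x), blue(x) => flies(x)]. Adds flies(x).
Closure: {blue(x), closed(x), flies(x), green(x), locked(x), mammal(x), penguin(x)} — 7 facts.

7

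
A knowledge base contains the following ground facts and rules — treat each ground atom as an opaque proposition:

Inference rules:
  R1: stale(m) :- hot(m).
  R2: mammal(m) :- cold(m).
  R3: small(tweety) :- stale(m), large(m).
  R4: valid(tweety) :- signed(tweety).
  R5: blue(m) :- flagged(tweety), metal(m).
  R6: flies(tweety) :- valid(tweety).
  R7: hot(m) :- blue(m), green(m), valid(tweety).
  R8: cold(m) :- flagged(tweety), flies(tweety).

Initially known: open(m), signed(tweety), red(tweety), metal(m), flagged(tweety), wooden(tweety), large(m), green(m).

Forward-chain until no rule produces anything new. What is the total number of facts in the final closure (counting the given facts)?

[1] R4 [valid(tweety) :- signed(tweety).]; R5 [blue(m) :- flagged(tweety), metal(m).]. ⇒ new: valid(tweety), blue(m).
[2] R6 [flies(tweety) :- valid(tweety).]; R7 [hot(m) :- blue(m), green(m), valid(tweety).]. ⇒ new: flies(tweety), hot(m).
[3] R1 [stale(m) :- hot(m).]; R8 [cold(m) :- flagged(tweety), flies(tweety).]. ⇒ new: stale(m), cold(m).
[4] R2 [mammal(m) :- cold(m).]; R3 [small(tweety) :- stale(m), large(m).]. ⇒ new: mammal(m), small(tweety).
Closure: {blue(m), cold(m), flagged(tweety), flies(tweety), green(m), hot(m), large(m), mammal(m), metal(m), open(m), red(tweety), signed(tweety), small(tweety), stale(m), valid(tweety), wooden(tweety)} — 16 facts.

16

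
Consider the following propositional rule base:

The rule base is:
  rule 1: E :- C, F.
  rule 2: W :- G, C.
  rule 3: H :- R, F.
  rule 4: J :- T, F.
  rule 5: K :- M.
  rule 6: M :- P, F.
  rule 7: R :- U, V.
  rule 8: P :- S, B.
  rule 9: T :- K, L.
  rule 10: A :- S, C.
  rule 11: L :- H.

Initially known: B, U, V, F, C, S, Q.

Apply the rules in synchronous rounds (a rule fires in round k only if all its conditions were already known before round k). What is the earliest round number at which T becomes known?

4

Round 1: rule 1 [E :- C, F.]; rule 7 [R :- U, V.]; rule 8 [P :- S, B.]; rule 10 [A :- S, C.]. New: E, R, P, A.
Round 2: rule 3 [H :- R, F.]; rule 6 [M :- P, F.]. New: H, M.
Round 3: rule 5 [K :- M.]; rule 11 [L :- H.]. New: K, L.
Round 4: rule 9 [T :- K, L.]. New: T.
T first appears in round 4.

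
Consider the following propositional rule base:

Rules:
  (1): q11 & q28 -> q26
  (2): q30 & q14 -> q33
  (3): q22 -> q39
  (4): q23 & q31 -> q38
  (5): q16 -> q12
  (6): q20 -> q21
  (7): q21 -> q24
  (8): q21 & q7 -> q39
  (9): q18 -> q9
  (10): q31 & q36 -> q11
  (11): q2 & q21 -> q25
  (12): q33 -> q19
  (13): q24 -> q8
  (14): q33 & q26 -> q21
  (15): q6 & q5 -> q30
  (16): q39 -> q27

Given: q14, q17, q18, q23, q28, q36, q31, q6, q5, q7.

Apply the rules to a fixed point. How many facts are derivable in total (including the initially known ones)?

22

Round 1: (4) [q23 & q31 -> q38]; (9) [q18 -> q9]; (10) [q31 & q36 -> q11]; (15) [q6 & q5 -> q30]. Adds q38, q9, q11, q30.
Round 2: (1) [q11 & q28 -> q26]; (2) [q30 & q14 -> q33]. Adds q26, q33.
Round 3: (12) [q33 -> q19]; (14) [q33 & q26 -> q21]. Adds q19, q21.
Round 4: (7) [q21 -> q24]; (8) [q21 & q7 -> q39]. Adds q24, q39.
Round 5: (13) [q24 -> q8]; (16) [q39 -> q27]. Adds q8, q27.
Closure: {q11, q14, q17, q18, q19, q21, q23, q24, q26, q27, q28, q30, q31, q33, q36, q38, q39, q5, q6, q7, q8, q9} — 22 facts.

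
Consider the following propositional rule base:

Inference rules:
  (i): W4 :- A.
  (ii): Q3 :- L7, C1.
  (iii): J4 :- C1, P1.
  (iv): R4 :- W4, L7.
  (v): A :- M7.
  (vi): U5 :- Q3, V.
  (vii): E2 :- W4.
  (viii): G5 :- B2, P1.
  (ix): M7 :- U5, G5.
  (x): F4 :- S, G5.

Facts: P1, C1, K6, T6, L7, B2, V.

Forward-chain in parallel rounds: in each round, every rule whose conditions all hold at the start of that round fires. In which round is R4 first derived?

Round 1 — (ii), (iii), (viii), derive Q3, J4, G5.
Round 2 — (vi), derive U5.
Round 3 — (ix), derive M7.
Round 4 — (v), derive A.
Round 5 — (i), derive W4.
Round 6 — (iv), (vii), derive R4, E2.
R4 first appears in round 6.

6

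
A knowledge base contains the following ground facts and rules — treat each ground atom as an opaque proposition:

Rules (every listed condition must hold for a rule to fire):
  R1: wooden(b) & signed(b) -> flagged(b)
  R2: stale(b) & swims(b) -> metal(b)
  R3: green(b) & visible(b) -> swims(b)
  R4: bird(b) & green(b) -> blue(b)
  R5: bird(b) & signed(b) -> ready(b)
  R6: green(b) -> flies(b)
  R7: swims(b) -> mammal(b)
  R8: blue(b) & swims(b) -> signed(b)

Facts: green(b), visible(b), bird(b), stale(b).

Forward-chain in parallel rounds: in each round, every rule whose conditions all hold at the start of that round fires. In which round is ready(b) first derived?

3

[1] R3 [green(b) & visible(b) -> swims(b)]; R4 [bird(b) & green(b) -> blue(b)]; R6 [green(b) -> flies(b)]. ⇒ new: swims(b), blue(b), flies(b).
[2] R2 [stale(b) & swims(b) -> metal(b)]; R7 [swims(b) -> mammal(b)]; R8 [blue(b) & swims(b) -> signed(b)]. ⇒ new: metal(b), mammal(b), signed(b).
[3] R5 [bird(b) & signed(b) -> ready(b)]. ⇒ new: ready(b).
ready(b) first appears in round 3.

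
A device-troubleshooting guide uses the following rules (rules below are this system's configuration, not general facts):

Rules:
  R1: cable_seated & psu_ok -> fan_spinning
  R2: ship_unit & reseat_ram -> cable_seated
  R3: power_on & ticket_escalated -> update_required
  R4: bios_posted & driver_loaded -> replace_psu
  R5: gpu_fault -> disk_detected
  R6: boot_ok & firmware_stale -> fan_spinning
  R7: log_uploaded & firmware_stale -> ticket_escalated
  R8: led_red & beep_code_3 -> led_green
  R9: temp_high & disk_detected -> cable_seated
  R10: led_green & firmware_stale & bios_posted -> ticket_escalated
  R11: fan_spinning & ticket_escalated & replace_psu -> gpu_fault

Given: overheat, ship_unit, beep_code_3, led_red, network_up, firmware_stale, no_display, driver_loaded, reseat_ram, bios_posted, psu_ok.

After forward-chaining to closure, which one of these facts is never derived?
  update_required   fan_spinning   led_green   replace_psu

update_required

Round 1 fires R2, R4, R8, giving cable_seated, replace_psu, led_green.
Round 2 fires R1, R10, giving fan_spinning, ticket_escalated.
Round 3 fires R11, giving gpu_fault.
Round 4 fires R5, giving disk_detected.
Derived: led_green (round 1), replace_psu (round 1), fan_spinning (round 2). update_required never appears in any round.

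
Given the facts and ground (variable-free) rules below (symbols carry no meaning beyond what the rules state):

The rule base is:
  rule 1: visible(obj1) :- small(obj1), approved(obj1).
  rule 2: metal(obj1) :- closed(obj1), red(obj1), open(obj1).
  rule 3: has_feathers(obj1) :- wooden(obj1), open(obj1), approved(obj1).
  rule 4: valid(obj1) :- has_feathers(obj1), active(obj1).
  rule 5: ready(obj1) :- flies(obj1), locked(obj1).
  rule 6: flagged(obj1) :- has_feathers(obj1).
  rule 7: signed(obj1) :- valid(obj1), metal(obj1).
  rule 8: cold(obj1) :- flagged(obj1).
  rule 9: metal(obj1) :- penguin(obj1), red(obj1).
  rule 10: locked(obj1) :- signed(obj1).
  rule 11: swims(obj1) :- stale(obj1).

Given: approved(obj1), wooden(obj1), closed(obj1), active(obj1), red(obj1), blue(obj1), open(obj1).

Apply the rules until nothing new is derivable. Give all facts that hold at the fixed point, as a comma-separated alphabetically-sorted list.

active(obj1), approved(obj1), blue(obj1), closed(obj1), cold(obj1), flagged(obj1), has_feathers(obj1), locked(obj1), metal(obj1), open(obj1), red(obj1), signed(obj1), valid(obj1), wooden(obj1)

Round 1 — rule 2, rule 3, derive metal(obj1), has_feathers(obj1).
Round 2 — rule 4, rule 6, derive valid(obj1), flagged(obj1).
Round 3 — rule 7, rule 8, derive signed(obj1), cold(obj1).
Round 4 — rule 10, derive locked(obj1).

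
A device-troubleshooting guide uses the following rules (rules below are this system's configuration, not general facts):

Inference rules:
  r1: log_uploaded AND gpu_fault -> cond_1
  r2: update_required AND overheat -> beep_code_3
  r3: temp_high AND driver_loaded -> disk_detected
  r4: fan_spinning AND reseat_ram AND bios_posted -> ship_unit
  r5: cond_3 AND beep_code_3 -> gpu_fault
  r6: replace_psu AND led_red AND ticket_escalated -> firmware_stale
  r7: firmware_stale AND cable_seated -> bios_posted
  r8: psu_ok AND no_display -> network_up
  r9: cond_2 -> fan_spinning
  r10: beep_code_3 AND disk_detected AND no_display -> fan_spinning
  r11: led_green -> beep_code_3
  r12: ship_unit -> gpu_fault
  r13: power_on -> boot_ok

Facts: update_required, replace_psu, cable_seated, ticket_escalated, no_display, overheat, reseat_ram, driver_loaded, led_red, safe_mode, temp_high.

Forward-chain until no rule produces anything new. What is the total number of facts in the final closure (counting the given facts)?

Round 1: r2 [update_required AND overheat -> beep_code_3]; r3 [temp_high AND driver_loaded -> disk_detected]; r6 [replace_psu AND led_red AND ticket_escalated -> firmware_stale]. Adds beep_code_3, disk_detected, firmware_stale.
Round 2: r7 [firmware_stale AND cable_seated -> bios_posted]; r10 [beep_code_3 AND disk_detected AND no_display -> fan_spinning]. Adds bios_posted, fan_spinning.
Round 3: r4 [fan_spinning AND reseat_ram AND bios_posted -> ship_unit]. Adds ship_unit.
Round 4: r12 [ship_unit -> gpu_fault]. Adds gpu_fault.
Closure: {beep_code_3, bios_posted, cable_seated, disk_detected, driver_loaded, fan_spinning, firmware_stale, gpu_fault, led_red, no_display, overheat, replace_psu, reseat_ram, safe_mode, ship_unit, temp_high, ticket_escalated, update_required} — 18 facts.

18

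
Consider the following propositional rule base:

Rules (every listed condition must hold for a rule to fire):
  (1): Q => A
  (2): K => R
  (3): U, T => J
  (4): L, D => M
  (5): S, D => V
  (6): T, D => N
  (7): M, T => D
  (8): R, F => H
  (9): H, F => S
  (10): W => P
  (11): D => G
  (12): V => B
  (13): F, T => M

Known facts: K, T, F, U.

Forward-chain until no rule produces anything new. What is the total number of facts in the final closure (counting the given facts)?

Round 1: (2) [K => R]; (3) [U, T => J]; (13) [F, T => M]. New: R, J, M.
Round 2: (7) [M, T => D]; (8) [R, F => H]. New: D, H.
Round 3: (6) [T, D => N]; (9) [H, F => S]; (11) [D => G]. New: N, S, G.
Round 4: (5) [S, D => V]. New: V.
Round 5: (12) [V => B]. New: B.
Closure: {B, D, F, G, H, J, K, M, N, R, S, T, U, V} — 14 facts.

14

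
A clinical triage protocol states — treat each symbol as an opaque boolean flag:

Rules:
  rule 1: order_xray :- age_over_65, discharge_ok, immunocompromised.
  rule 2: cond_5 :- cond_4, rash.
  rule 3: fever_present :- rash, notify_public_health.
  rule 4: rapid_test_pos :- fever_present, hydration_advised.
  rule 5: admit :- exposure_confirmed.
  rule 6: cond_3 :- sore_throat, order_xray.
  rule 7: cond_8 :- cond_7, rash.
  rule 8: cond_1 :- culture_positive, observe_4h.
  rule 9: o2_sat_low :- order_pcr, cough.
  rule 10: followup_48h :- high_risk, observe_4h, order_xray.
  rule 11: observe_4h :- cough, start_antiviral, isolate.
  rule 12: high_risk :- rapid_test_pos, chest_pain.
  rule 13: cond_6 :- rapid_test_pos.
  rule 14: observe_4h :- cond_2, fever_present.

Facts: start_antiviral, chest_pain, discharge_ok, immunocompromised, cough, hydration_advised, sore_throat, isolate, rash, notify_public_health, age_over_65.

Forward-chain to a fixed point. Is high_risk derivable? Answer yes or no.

yes

Round 1 — rule 1, rule 3, rule 11, derive order_xray, fever_present, observe_4h.
Round 2 — rule 4, rule 6, derive rapid_test_pos, cond_3.
Round 3 — rule 12, rule 13, derive high_risk, cond_6.
Round 4 — rule 10, derive followup_48h.
high_risk appears in round 3, so it is derivable.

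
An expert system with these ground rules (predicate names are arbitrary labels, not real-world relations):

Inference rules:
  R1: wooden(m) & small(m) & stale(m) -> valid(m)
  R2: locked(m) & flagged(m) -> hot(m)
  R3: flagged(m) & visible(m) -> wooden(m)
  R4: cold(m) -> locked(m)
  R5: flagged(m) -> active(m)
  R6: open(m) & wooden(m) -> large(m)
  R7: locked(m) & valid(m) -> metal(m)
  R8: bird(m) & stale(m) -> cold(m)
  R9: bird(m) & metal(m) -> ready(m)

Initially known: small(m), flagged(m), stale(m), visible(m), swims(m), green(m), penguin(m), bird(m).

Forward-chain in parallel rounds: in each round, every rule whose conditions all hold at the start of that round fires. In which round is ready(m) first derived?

4

Round 1: R3 [flagged(m) & visible(m) -> wooden(m)]; R5 [flagged(m) -> active(m)]; R8 [bird(m) & stale(m) -> cold(m)]. Adds wooden(m), active(m), cold(m).
Round 2: R1 [wooden(m) & small(m) & stale(m) -> valid(m)]; R4 [cold(m) -> locked(m)]. Adds valid(m), locked(m).
Round 3: R2 [locked(m) & flagged(m) -> hot(m)]; R7 [locked(m) & valid(m) -> metal(m)]. Adds hot(m), metal(m).
Round 4: R9 [bird(m) & metal(m) -> ready(m)]. Adds ready(m).
ready(m) first appears in round 4.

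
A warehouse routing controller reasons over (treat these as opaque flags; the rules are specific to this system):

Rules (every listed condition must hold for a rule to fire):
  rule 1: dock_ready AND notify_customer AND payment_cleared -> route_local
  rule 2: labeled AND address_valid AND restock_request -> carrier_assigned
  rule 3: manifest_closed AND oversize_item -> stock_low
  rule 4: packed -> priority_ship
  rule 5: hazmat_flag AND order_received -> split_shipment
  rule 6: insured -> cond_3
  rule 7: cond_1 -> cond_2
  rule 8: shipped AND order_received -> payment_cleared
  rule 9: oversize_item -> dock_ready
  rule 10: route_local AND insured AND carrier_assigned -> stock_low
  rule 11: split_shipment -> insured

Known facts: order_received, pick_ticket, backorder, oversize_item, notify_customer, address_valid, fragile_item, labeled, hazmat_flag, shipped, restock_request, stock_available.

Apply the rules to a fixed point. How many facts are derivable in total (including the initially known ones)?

Round 1: rule 2 [labeled AND address_valid AND restock_request -> carrier_assigned]; rule 5 [hazmat_flag AND order_received -> split_shipment]; rule 8 [shipped AND order_received -> payment_cleared]; rule 9 [oversize_item -> dock_ready]. Adds carrier_assigned, split_shipment, payment_cleared, dock_ready.
Round 2: rule 1 [dock_ready AND notify_customer AND payment_cleared -> route_local]; rule 11 [split_shipment -> insured]. Adds route_local, insured.
Round 3: rule 6 [insured -> cond_3]; rule 10 [route_local AND insured AND carrier_assigned -> stock_low]. Adds cond_3, stock_low.
Closure: {address_valid, backorder, carrier_assigned, cond_3, dock_ready, fragile_item, hazmat_flag, insured, labeled, notify_customer, order_received, oversize_item, payment_cleared, pick_ticket, restock_request, route_local, shipped, split_shipment, stock_available, stock_low} — 20 facts.

20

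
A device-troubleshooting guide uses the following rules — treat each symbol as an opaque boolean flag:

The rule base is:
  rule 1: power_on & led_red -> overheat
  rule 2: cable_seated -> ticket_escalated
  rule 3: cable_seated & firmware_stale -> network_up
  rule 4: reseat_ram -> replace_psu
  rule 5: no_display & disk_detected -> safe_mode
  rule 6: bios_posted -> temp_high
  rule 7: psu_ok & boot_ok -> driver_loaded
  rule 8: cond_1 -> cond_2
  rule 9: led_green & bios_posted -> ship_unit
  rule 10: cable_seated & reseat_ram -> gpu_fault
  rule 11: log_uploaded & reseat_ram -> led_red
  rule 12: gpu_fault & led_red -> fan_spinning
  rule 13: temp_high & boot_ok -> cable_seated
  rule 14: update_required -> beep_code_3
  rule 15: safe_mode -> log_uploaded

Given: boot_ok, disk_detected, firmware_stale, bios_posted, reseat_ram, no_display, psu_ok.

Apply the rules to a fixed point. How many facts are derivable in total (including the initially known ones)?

18

Round 1: rule 4 [reseat_ram -> replace_psu]; rule 5 [no_display & disk_detected -> safe_mode]; rule 6 [bios_posted -> temp_high]; rule 7 [psu_ok & boot_ok -> driver_loaded]. Adds replace_psu, safe_mode, temp_high, driver_loaded.
Round 2: rule 13 [temp_high & boot_ok -> cable_seated]; rule 15 [safe_mode -> log_uploaded]. Adds cable_seated, log_uploaded.
Round 3: rule 2 [cable_seated -> ticket_escalated]; rule 3 [cable_seated & firmware_stale -> network_up]; rule 10 [cable_seated & reseat_ram -> gpu_fault]; rule 11 [log_uploaded & reseat_ram -> led_red]. Adds ticket_escalated, network_up, gpu_fault, led_red.
Round 4: rule 12 [gpu_fault & led_red -> fan_spinning]. Adds fan_spinning.
Closure: {bios_posted, boot_ok, cable_seated, disk_detected, driver_loaded, fan_spinning, firmware_stale, gpu_fault, led_red, log_uploaded, network_up, no_display, psu_ok, replace_psu, reseat_ram, safe_mode, temp_high, ticket_escalated} — 18 facts.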